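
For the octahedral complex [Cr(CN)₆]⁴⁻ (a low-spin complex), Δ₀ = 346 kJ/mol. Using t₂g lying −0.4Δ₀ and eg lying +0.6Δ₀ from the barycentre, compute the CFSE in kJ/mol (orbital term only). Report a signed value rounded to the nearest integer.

-554

Each CN⁻ contributes -1; 6 × (-1) = -6. With overall charge -4, Cr is in the +2 oxidation state.
Group 6 minus oxidation state +2 gives a d⁴ configuration for Cr²⁺.
The d⁴ electrons fill as t₂g⁴ eg⁰.
CFSE(orbital) = 4×(-0.4Δ₀) + 0×(0.6Δ₀) = -1.6Δ₀; with Δ₀ = 346 kJ/mol that is -554 kJ/mol.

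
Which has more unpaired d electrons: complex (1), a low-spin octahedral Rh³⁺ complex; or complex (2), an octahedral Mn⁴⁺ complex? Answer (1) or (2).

(1): Rh is in group 9, so Rh³⁺ is d⁶ (9 − 3 = 6); t₂g⁶ eg⁰ → 0 unpaired.
(2): Mn⁴⁺: group 7, so d-count = 7 − 4 = 3; t₂g³ eg⁰ → 3 unpaired.
So (2) has more unpaired electrons.

(2)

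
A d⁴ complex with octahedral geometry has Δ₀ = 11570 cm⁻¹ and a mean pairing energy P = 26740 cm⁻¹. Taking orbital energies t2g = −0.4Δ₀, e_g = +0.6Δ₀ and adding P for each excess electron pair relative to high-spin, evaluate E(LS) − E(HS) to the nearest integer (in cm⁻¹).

15170

High-spin d⁴ fills as t2g^3 e_g^1 with CFSE 3(−0.4) + 1(+0.6) = -0.6Δ₀ = -6942 cm⁻¹.
Low-spin t2g^4 e_g^0 gives -1.6Δ₀ = -18512 cm⁻¹, but forming 1 extra pair costs 1P = 26740 cm⁻¹, so E(LS) = -18512 + 26740 = 8228 cm⁻¹.
The difference is 8228 − (-6942) = 15170 cm⁻¹, so high-spin lies lower.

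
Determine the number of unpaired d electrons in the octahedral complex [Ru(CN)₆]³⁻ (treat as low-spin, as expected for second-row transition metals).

Each CN⁻ contributes -1; 6 × (-1) = -6. With overall charge -3, Ru is in the +3 oxidation state.
Group 8 minus oxidation state +3 gives a d⁵ configuration for Ru³⁺.
Configuration: t2g^5 e_g^0, giving 1 unpaired electron.

1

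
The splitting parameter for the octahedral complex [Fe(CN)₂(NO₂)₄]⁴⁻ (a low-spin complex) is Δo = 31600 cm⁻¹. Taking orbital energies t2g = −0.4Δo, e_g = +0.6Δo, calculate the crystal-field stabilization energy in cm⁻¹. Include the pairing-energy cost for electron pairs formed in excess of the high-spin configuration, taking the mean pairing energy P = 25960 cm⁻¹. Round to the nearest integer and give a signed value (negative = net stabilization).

Ligand charges: 2×(-1) from CN⁻ and 4×(-1) from NO₂⁻ sum to -6; with overall charge -4, Fe is +2.
Fe sits in group 8; removing 2 electrons leaves Fe²⁺ with 8 − 2 = 6 d electrons.
Electron filling gives t2g^6 e_g^0.
The orbital stabilization is -2.4Δo = -2.4 × 31600 = -75840 cm⁻¹.
Relative to high-spin t2g^4 e_g^2 (1 paired), the low-spin configuration has 2 additional pairs, contributing +2 × 25960 = +51920 cm⁻¹.
Overall CFSE = -75840 + 51920 = -23920 cm⁻¹.

-23920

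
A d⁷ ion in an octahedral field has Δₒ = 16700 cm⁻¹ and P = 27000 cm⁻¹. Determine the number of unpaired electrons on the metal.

Δₒ < P, so pairing is avoided: the ground state is high-spin.
That gives t2g^5 e_g^2.
Unpaired electrons: 3.

3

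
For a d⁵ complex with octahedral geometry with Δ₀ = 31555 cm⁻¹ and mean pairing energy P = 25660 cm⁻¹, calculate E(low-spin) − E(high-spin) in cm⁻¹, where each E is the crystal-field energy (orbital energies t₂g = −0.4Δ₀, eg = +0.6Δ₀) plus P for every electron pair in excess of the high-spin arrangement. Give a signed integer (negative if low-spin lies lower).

-11790

In the high-spin limit (t₂g³ eg²) the orbital term is 0.0Δ₀ = 0 cm⁻¹, with no excess pairing.
Low-spin: t₂g⁵ eg⁰, orbital CFSE = -2.0Δ₀ = -63110 cm⁻¹; plus 2 excess pairs × P = +51320 cm⁻¹; total -11790 cm⁻¹.
E(LS) − E(HS) = -11790 − (0) = -11790 cm⁻¹.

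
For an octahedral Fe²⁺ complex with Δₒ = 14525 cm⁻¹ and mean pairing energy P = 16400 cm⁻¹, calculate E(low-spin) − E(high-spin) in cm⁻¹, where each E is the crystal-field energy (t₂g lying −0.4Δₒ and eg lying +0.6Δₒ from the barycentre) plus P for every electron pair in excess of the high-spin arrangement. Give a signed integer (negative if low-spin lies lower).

3750

Fe²⁺: group 8, so d-count = 8 − 2 = 6.
High-spin: t₂g⁴ eg², CFSE = -0.4Δₒ = -5810 cm⁻¹.
Low-spin t₂g⁶ eg⁰ gives -2.4Δₒ = -34860 cm⁻¹, but forming 2 extra pairs costs 2P = 32800 cm⁻¹, so E(LS) = -34860 + 32800 = -2060 cm⁻¹.
Thus E(LS) − E(HS) = 3750 cm⁻¹.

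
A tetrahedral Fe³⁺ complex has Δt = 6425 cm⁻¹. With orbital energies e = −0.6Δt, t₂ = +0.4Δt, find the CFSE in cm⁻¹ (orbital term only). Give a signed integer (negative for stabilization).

Fe sits in group 8; removing 3 electrons leaves Fe³⁺ with 8 − 3 = 5 d electrons.
With tetrahedral geometry the complex is necessarily high-spin.
The d⁵ electrons fill as e² t₂³.
The orbital stabilization is 0.0Δt = 0.0 × 6425 = 0 cm⁻¹.

0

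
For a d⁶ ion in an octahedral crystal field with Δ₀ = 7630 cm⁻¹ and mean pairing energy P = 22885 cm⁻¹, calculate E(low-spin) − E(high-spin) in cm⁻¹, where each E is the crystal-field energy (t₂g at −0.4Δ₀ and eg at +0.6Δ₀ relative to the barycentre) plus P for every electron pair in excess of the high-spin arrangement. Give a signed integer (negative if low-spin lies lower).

In the high-spin limit (t₂g⁴ eg²) the orbital term is -0.4Δ₀ = -3052 cm⁻¹, with no excess pairing.
For low-spin the configuration is t₂g⁶ eg⁰: orbital energy -2.4 × 7630 = -18312 cm⁻¹, and 2 additional pairs relative to high-spin add 45770 cm⁻¹, giving 27458 cm⁻¹.
E(LS) − E(HS) = 27458 − (-3052) = 30510 cm⁻¹.

30510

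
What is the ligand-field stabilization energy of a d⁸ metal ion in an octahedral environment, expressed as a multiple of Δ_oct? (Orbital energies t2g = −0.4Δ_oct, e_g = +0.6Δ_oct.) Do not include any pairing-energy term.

Configuration: t2g^6 e_g^2.
CFSE = 6(-0.4Δ_oct) + 2(0.6Δ_oct) = -2.4Δ_oct + 1.2Δ_oct = -1.2Δ_oct.

-1.2 Δ_oct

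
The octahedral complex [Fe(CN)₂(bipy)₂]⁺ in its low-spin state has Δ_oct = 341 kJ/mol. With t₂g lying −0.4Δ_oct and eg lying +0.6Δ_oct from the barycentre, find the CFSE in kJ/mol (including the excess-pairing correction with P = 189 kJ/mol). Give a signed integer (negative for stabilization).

-304

Ligand charges: 2×(-1) from CN⁻ and 2×(+0) from bipy sum to -2; with overall charge +1, Fe is +3.
Fe³⁺: group 8, so d-count = 8 − 3 = 5.
Configuration: t₂g⁵ eg⁰.
Orbital CFSE = 5(-0.4) + 0(0.6) = -2.0Δ_oct = -2.0 × 341 = -682 kJ/mol.
Relative to high-spin t₂g³ eg² (0 paired), the low-spin configuration has 2 additional pairs, contributing +2 × 189 = +378 kJ/mol.
Overall CFSE = -682 + 378 = -304 kJ/mol.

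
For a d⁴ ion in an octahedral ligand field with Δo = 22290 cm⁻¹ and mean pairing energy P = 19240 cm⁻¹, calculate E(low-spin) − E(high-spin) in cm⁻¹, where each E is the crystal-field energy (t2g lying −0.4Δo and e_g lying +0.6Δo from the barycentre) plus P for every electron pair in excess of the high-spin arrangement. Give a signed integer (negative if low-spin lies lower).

-3050

High-spin d⁴ fills as t2g^3 e_g^1 with CFSE 3(−0.4) + 1(+0.6) = -0.6Δo = -13374 cm⁻¹.
Low-spin t2g^4 e_g^0 gives -1.6Δo = -35664 cm⁻¹, but forming 1 extra pair costs 1P = 19240 cm⁻¹, so E(LS) = -35664 + 19240 = -16424 cm⁻¹.
The difference is -16424 − (-13374) = -3050 cm⁻¹, so low-spin lies lower.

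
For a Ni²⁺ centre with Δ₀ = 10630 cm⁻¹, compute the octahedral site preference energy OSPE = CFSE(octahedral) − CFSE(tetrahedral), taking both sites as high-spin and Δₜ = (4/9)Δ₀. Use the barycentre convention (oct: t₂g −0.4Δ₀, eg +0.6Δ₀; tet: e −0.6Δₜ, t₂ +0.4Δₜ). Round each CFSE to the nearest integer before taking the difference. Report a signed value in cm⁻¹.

-8976

Group 10 minus oxidation state +2 gives a d⁸ configuration for Ni²⁺.
In an octahedral site d⁸ (HS) is t₂g⁶ eg², giving CFSE(oct) = -1.2Δ₀ = -12756 cm⁻¹.
Tetrahedral e⁴ t₂⁴ gives -0.8Δₜ = -0.8 × (4/9) × 10630 = -3780 cm⁻¹.
OSPE = -12756 − (-3780) = -8976 cm⁻¹.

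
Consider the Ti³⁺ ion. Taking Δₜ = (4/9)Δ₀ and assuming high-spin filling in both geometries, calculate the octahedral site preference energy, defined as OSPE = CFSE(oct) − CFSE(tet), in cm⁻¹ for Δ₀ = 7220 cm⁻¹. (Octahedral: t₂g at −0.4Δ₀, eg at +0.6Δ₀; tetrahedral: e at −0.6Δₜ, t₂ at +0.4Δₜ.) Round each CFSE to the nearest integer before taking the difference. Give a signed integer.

Ti sits in group 4; removing 3 electrons leaves Ti³⁺ with 4 − 3 = 1 d electrons.
In an octahedral site d¹ (HS) is t2g^1 e_g^0, giving CFSE(oct) = -0.4Δ₀ = -2888 cm⁻¹.
In a tetrahedral site the filling is e^1 t2^0: CFSE(tet) = -0.6Δₜ = -0.6 × (4/9)(7220) = -1925 cm⁻¹.
OSPE = -2888 − (-1925) = -963 cm⁻¹.

-963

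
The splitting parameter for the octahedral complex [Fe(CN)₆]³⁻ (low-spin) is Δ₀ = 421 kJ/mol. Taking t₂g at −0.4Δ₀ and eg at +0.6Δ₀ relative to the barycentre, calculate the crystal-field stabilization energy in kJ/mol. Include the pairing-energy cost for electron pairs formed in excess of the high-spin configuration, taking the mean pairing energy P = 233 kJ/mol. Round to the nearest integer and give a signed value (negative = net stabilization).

-376

Each CN⁻ contributes -1; 6 × (-1) = -6. With overall charge -3, Fe is in the +3 oxidation state.
Fe is in group 8, so Fe³⁺ is d⁵ (8 − 3 = 5).
The d⁵ electrons fill as t₂g⁵ eg⁰.
The orbital stabilization is -2.0Δ₀ = -2.0 × 421 = -842 kJ/mol.
High-spin d⁵ would be t₂g³ eg² with 0 pairs; low-spin has 2, so 2 excess pairs cost +2P = +466 kJ/mol.
Overall CFSE = -842 + 466 = -376 kJ/mol.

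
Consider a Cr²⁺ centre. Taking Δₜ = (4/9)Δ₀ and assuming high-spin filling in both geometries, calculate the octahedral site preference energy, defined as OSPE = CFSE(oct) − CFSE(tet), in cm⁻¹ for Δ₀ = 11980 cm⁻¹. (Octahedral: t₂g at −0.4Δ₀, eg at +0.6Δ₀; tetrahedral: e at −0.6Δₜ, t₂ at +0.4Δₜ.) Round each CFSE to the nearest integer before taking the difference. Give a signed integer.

-5058

Cr²⁺: group 6, so d-count = 6 − 2 = 4.
In an octahedral site d⁴ (HS) is t₂g³ eg¹, giving CFSE(oct) = -0.6Δ₀ = -7188 cm⁻¹.
Tetrahedral e² t₂² gives -0.4Δₜ = -0.4 × (4/9) × 11980 = -2130 cm⁻¹.
OSPE = CFSE(oct) − CFSE(tet) = -7188 − (-2130) = -5058 cm⁻¹.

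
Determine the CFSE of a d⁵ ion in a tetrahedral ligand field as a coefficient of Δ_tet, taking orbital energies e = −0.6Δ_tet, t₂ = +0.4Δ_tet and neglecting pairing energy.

0.0 Δ_tet

Tetrahedral fields are weak (Δₜ ≈ 4/9 Δₒ), so electrons fill high-spin.
Configuration: e² t₂³.
CFSE = 2(-0.6Δ_tet) + 3(0.4Δ_tet) = -1.2Δ_tet + 1.2Δ_tet = 0.0Δ_tet.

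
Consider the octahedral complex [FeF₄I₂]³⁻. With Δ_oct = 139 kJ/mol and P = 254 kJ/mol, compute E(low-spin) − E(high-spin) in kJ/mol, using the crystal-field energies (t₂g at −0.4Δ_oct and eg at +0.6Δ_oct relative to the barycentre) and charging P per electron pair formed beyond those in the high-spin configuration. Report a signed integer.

230

Ligand charges: 4×(-1) from F⁻ and 2×(-1) from I⁻ sum to -6; with overall charge -3, Fe is +3.
Fe³⁺: group 8, so d-count = 8 − 3 = 5.
High-spin d⁵ fills as t₂g³ eg² with CFSE 3(−0.4) + 2(+0.6) = 0.0Δ_oct = 0 kJ/mol.
Low-spin: t₂g⁵ eg⁰, orbital CFSE = -2.0Δ_oct = -278 kJ/mol; plus 2 excess pairs × P = +508 kJ/mol; total 230 kJ/mol.
Thus E(LS) − E(HS) = 230 kJ/mol.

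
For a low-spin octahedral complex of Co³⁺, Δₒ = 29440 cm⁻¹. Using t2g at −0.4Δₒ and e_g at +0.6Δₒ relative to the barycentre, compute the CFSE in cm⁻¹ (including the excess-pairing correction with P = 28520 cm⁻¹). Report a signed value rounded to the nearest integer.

Group 9 minus oxidation state +3 gives a d⁶ configuration for Co³⁺.
The d⁶ electrons fill as t2g^6 e_g^0.
The orbital stabilization is -2.4Δₒ = -2.4 × 29440 = -70656 cm⁻¹.
High-spin d⁶ would be t2g^4 e_g^2 with 1 pair; low-spin has 3, so 2 excess pairs cost +2P = +57040 cm⁻¹.
Net CFSE = -70656 + 57040 = -13616 cm⁻¹.

-13616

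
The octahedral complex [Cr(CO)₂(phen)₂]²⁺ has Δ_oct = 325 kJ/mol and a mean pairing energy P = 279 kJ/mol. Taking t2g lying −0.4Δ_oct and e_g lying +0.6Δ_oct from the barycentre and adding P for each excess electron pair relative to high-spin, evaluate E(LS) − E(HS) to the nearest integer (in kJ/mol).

Ligand charges: 2×(+0) from CO and 2×(+0) from phen sum to +0; with overall charge +2, Cr is +2.
Cr is in group 6, so Cr²⁺ is d⁴ (6 − 2 = 4).
High-spin: t2g^3 e_g^1, CFSE = -0.6Δ_oct = -195 kJ/mol.
Low-spin: t2g^4 e_g^0, orbital CFSE = -1.6Δ_oct = -520 kJ/mol; plus 1 excess pair × P = +279 kJ/mol; total -241 kJ/mol.
E(LS) − E(HS) = -241 − (-195) = -46 kJ/mol.

-46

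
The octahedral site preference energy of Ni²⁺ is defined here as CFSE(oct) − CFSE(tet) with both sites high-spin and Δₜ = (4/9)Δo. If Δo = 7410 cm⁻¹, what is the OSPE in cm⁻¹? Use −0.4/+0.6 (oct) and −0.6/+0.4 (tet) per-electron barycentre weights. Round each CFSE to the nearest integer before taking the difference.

Ni sits in group 10; removing 2 electrons leaves Ni²⁺ with 10 − 2 = 8 d electrons.
Octahedral high-spin t₂g⁶ eg²: CFSE = -1.2 × 7410 = -8892 cm⁻¹.
In a tetrahedral site the filling is e⁴ t₂⁴: CFSE(tet) = -0.8Δₜ = -0.8 × (4/9)(7410) = -2635 cm⁻¹.
OSPE = -8892 − (-2635) = -6257 cm⁻¹.

-6257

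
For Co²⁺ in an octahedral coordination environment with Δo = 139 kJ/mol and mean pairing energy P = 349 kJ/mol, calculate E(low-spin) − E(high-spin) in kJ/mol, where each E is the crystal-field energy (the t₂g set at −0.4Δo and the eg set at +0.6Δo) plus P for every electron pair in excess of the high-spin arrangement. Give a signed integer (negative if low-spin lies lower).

Co²⁺: group 9, so d-count = 9 − 2 = 7.
High-spin d⁷ fills as t₂g⁵ eg² with CFSE 5(−0.4) + 2(+0.6) = -0.8Δo = -111 kJ/mol.
Low-spin t₂g⁶ eg¹ gives -1.8Δo = -250 kJ/mol, but forming 1 extra pair costs 1P = 349 kJ/mol, so E(LS) = -250 + 349 = 99 kJ/mol.
The difference is 99 − (-111) = 210 kJ/mol, so high-spin lies lower.

210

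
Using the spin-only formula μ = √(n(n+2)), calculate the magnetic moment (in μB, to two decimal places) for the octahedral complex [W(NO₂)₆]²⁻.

2.83 μB

Each NO₂⁻ contributes -1; 6 × (-1) = -6. With overall charge -2, W is in the +4 oxidation state.
W⁴⁺: group 6, so d-count = 6 − 4 = 2.
Configuration: t2g^2 e_g^0 → 2 unpaired electrons.
μ(spin-only) = √[2(2+2)] = √8 ≈ 2.83 μB.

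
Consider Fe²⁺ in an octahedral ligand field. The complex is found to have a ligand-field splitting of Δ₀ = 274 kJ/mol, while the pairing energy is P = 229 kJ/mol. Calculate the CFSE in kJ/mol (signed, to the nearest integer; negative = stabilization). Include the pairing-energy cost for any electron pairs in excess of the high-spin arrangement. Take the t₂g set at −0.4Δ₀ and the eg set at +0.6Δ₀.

Fe²⁺: group 8, so d-count = 8 − 2 = 6.
Δ₀ > P, so pairing is preferred: the ground state is low-spin.
Filling d⁶ accordingly: t₂g⁶ eg⁰.
Orbital CFSE = -2.4Δ₀ = -2.4 × 274 = -658 kJ/mol.
Excess pairs vs high-spin: 3 − 1 = 2; pairing cost = +458 kJ/mol.
Net CFSE = -658 + 458 = -200 kJ/mol.

-200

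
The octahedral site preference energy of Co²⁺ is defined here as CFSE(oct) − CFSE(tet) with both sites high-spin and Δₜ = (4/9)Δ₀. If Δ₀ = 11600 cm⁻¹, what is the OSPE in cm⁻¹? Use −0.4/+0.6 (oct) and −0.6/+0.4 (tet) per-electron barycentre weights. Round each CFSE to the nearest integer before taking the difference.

Co is in group 9, so Co²⁺ is d⁷ (9 − 2 = 7).
In an octahedral site d⁷ (HS) is t2g^5 e_g^2, giving CFSE(oct) = -0.8Δ₀ = -9280 cm⁻¹.
Tetrahedral e^4 t2^3 gives -1.2Δₜ = -1.2 × (4/9) × 11600 = -6187 cm⁻¹.
OSPE = CFSE(oct) − CFSE(tet) = -9280 − (-6187) = -3093 cm⁻¹.

-3093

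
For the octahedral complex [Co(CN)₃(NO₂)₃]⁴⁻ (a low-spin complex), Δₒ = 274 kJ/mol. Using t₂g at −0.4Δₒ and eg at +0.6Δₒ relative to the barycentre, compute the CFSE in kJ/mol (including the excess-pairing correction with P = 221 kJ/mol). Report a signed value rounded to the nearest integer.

-272

Ligand charges: 3×(-1) from CN⁻ and 3×(-1) from NO₂⁻ sum to -6; with overall charge -4, Co is +2.
Group 9 minus oxidation state +2 gives a d⁷ configuration for Co²⁺.
Configuration: t₂g⁶ eg¹.
Orbital CFSE = 6(-0.4) + 1(0.6) = -1.8Δₒ = -1.8 × 274 = -493 kJ/mol.
Relative to high-spin t₂g⁵ eg² (2 paired), the low-spin configuration has 1 additional pair, contributing +1 × 221 = +221 kJ/mol.
Net CFSE = -493 + 221 = -272 kJ/mol.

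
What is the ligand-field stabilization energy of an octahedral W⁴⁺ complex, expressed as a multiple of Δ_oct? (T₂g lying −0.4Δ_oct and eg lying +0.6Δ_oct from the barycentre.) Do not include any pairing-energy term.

W is in group 6, so W⁴⁺ is d² (6 − 4 = 2).
For octahedral d² the high- and low-spin configurations coincide.
Configuration: t₂g² eg⁰.
CFSE = 2(-0.4Δ_oct) + 0(0.6Δ_oct) = -0.8Δ_oct + 0.0Δ_oct = -0.8Δ_oct.

-0.8 Δ_oct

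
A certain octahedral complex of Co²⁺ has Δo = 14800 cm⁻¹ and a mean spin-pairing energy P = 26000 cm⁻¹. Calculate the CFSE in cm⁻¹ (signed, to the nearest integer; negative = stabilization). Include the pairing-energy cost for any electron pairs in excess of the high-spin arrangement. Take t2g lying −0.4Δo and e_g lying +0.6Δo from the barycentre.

Co is in group 9, so Co²⁺ is d⁷ (9 − 2 = 7).
Here Δo < P (14800 < 26000), so the high-spin state is favoured.
Filling d⁷ accordingly: t2g^5 e_g^2.
Orbital CFSE = -0.8Δo = -0.8 × 14800 = -11840 cm⁻¹.
High-spin has no excess pairs, so no pairing correction applies.

-11840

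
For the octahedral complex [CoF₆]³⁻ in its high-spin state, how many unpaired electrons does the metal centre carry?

4

Each F⁻ contributes -1; 6 × (-1) = -6. With overall charge -3, Co is in the +3 oxidation state.
Group 9 minus oxidation state +3 gives a d⁶ configuration for Co³⁺.
Configuration: t₂g⁴ eg², giving 4 unpaired electrons.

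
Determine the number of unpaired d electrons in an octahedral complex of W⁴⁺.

2

Group 6 minus oxidation state +4 gives a d² configuration for W⁴⁺.
Configuration: t2g^2 e_g^0, giving 2 unpaired electrons.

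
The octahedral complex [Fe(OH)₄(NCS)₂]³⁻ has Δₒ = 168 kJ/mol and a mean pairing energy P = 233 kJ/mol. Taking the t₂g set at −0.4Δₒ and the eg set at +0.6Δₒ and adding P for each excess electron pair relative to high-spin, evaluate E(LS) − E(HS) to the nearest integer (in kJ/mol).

Ligand charges: 4×(-1) from OH⁻ and 2×(-1) from NCS⁻ sum to -6; with overall charge -3, Fe is +3.
Fe is in group 8, so Fe³⁺ is d⁵ (8 − 3 = 5).
High-spin: t₂g³ eg², CFSE = 0.0Δₒ = 0 kJ/mol.
Low-spin: t₂g⁵ eg⁰, orbital CFSE = -2.0Δₒ = -336 kJ/mol; plus 2 excess pairs × P = +466 kJ/mol; total 130 kJ/mol.
The difference is 130 − (0) = 130 kJ/mol, so high-spin lies lower.

130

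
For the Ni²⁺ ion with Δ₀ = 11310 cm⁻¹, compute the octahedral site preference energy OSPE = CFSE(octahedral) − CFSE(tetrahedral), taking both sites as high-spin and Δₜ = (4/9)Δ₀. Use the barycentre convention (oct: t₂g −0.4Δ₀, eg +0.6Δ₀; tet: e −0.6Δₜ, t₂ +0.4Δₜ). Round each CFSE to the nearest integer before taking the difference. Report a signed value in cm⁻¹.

Ni is in group 10, so Ni²⁺ is d⁸ (10 − 2 = 8).
Octahedral (high-spin): t2g^6 e_g^2, CFSE = 6(−0.4) + 2(+0.6) = -1.2Δ₀ = -1.2 × 11310 = -13572 cm⁻¹.
In a tetrahedral site the filling is e^4 t2^4: CFSE(tet) = -0.8Δₜ = -0.8 × (4/9)(11310) = -4021 cm⁻¹.
Subtracting, OSPE = -13572 − (-4021) = -9551 cm⁻¹.

-9551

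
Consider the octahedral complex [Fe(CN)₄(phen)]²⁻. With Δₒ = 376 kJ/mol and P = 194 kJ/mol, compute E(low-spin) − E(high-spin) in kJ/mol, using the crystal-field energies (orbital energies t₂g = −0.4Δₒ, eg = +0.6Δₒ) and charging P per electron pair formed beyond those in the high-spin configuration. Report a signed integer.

Ligand charges: 4×(-1) from CN⁻ and 1×(+0) from phen sum to -4; with overall charge -2, Fe is +2.
Group 8 minus oxidation state +2 gives a d⁶ configuration for Fe²⁺.
High-spin d⁶ fills as t₂g⁴ eg² with CFSE 4(−0.4) + 2(+0.6) = -0.4Δₒ = -150 kJ/mol.
Low-spin: t₂g⁶ eg⁰, orbital CFSE = -2.4Δₒ = -902 kJ/mol; plus 2 excess pairs × P = +388 kJ/mol; total -514 kJ/mol.
E(LS) − E(HS) = -514 − (-150) = -364 kJ/mol.

-364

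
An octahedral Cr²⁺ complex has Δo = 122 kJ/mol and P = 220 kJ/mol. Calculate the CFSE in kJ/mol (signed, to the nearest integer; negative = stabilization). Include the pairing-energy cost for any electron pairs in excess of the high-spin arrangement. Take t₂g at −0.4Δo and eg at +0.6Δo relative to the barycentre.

-73

Cr is in group 6, so Cr²⁺ is d⁴ (6 − 2 = 4).
Δo < P, so pairing is avoided: the ground state is high-spin.
Configuration: t₂g³ eg¹.
Orbital CFSE = -0.6Δo = -0.6 × 122 = -73 kJ/mol.
High-spin has no excess pairs, so no pairing correction applies.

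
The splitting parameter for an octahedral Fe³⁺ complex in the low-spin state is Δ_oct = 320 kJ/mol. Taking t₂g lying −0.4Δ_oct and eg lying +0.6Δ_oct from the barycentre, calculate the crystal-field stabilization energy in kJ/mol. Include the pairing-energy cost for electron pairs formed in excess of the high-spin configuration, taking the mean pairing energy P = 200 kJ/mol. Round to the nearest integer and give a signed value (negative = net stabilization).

Fe sits in group 8; removing 3 electrons leaves Fe³⁺ with 8 − 3 = 5 d electrons.
Electron filling gives t₂g⁵ eg⁰.
Orbital CFSE = 5(-0.4) + 0(0.6) = -2.0Δ_oct = -2.0 × 320 = -640 kJ/mol.
Relative to high-spin t₂g³ eg² (0 paired), the low-spin configuration has 2 additional pairs, contributing +2 × 200 = +400 kJ/mol.
Combining: -640 + 400 = -240 kJ/mol.

-240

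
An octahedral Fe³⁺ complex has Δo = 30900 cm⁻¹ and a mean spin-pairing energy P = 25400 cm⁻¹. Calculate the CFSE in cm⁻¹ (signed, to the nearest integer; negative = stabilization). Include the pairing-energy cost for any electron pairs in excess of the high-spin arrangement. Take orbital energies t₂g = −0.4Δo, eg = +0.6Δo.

Fe³⁺: group 8, so d-count = 8 − 3 = 5.
Here Δo > P (30900 > 25400), so the low-spin state is favoured.
Configuration: t₂g⁵ eg⁰.
Orbital CFSE = -2.0Δo = -2.0 × 30900 = -61800 cm⁻¹.
Excess pairs vs high-spin: 2 − 0 = 2; pairing cost = +50800 cm⁻¹.
Net CFSE = -61800 + 50800 = -11000 cm⁻¹.

-11000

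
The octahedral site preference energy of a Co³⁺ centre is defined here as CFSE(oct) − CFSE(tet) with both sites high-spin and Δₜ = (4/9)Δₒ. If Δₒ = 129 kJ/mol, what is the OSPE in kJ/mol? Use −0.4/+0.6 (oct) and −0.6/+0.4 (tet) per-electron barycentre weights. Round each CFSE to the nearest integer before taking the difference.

Co sits in group 9; removing 3 electrons leaves Co³⁺ with 9 − 3 = 6 d electrons.
Octahedral high-spin t₂g⁴ eg²: CFSE = -0.4 × 129 = -52 kJ/mol.
Tetrahedral e³ t₂³ gives -0.6Δₜ = -0.6 × (4/9) × 129 = -34 kJ/mol.
OSPE = CFSE(oct) − CFSE(tet) = -52 − (-34) = -18 kJ/mol.

-18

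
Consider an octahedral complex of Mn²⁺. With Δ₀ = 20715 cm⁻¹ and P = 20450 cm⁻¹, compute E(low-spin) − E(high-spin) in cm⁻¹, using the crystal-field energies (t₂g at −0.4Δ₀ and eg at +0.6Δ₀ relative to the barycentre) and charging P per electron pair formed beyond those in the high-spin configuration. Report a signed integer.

Mn is in group 7, so Mn²⁺ is d⁵ (7 − 2 = 5).
High-spin d⁵ fills as t₂g³ eg² with CFSE 3(−0.4) + 2(+0.6) = 0.0Δ₀ = 0 cm⁻¹.
For low-spin the configuration is t₂g⁵ eg⁰: orbital energy -2.0 × 20715 = -41430 cm⁻¹, and 2 additional pairs relative to high-spin add 40900 cm⁻¹, giving -530 cm⁻¹.
E(LS) − E(HS) = -530 − (0) = -530 cm⁻¹.

-530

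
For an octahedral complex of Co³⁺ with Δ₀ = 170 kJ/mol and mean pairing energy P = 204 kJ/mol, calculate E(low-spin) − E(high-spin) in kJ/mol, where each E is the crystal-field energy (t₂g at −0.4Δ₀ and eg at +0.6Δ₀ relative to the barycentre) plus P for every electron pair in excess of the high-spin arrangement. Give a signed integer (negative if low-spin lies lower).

68

Group 9 minus oxidation state +3 gives a d⁶ configuration for Co³⁺.
High-spin d⁶ fills as t₂g⁴ eg² with CFSE 4(−0.4) + 2(+0.6) = -0.4Δ₀ = -68 kJ/mol.
Low-spin: t₂g⁶ eg⁰, orbital CFSE = -2.4Δ₀ = -408 kJ/mol; plus 2 excess pairs × P = +408 kJ/mol; total 0 kJ/mol.
The difference is 0 − (-68) = 68 kJ/mol, so high-spin lies lower.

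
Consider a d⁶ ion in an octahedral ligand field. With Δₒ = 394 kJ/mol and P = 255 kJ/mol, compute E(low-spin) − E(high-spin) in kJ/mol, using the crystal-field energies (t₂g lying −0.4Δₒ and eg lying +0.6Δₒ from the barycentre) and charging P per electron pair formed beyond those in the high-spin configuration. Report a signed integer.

-278

High-spin d⁶ fills as t₂g⁴ eg² with CFSE 4(−0.4) + 2(+0.6) = -0.4Δₒ = -158 kJ/mol.
Low-spin: t₂g⁶ eg⁰, orbital CFSE = -2.4Δₒ = -946 kJ/mol; plus 2 excess pairs × P = +510 kJ/mol; total -436 kJ/mol.
E(LS) − E(HS) = -436 − (-158) = -278 kJ/mol.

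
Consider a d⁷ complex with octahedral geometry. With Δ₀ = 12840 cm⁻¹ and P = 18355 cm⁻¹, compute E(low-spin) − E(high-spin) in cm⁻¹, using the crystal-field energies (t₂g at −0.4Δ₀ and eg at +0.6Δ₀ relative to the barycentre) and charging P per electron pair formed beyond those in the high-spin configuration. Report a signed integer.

5515

High-spin d⁷ fills as t₂g⁵ eg² with CFSE 5(−0.4) + 2(+0.6) = -0.8Δ₀ = -10272 cm⁻¹.
Low-spin: t₂g⁶ eg¹, orbital CFSE = -1.8Δ₀ = -23112 cm⁻¹; plus 1 excess pair × P = +18355 cm⁻¹; total -4757 cm⁻¹.
The difference is -4757 − (-10272) = 5515 cm⁻¹, so high-spin lies lower.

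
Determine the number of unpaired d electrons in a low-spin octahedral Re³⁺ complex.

2

Re is in group 7, so Re³⁺ is d⁴ (7 − 3 = 4).
Configuration: t2g^4 e_g^0, giving 2 unpaired electrons.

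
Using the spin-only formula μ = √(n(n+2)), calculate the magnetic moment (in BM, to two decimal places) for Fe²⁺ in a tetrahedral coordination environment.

4.90 BM

Fe sits in group 8; removing 2 electrons leaves Fe²⁺ with 8 − 2 = 6 d electrons.
With tetrahedral geometry the complex is necessarily high-spin.
Configuration: e³ t₂³ → 4 unpaired electrons.
μ(spin-only) = √[4(4+2)] = √24 ≈ 4.90 BM.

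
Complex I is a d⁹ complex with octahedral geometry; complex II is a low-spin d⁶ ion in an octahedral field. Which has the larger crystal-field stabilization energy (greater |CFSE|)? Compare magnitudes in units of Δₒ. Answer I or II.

II

I: t2g^6 e_g^3, CFSE = -0.6Δₒ.
II: t₂g⁶ eg⁰, CFSE = -2.4Δₒ.
So II has the larger |CFSE|.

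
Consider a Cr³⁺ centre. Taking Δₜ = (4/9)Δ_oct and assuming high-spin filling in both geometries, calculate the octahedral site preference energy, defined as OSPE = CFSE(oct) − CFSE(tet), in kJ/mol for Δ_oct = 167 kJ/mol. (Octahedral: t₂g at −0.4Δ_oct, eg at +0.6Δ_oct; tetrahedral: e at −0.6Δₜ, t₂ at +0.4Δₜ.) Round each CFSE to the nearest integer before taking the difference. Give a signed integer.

Group 6 minus oxidation state +3 gives a d³ configuration for Cr³⁺.
Octahedral (high-spin): t2g^3 e_g^0, CFSE = 3(−0.4) + 0(+0.6) = -1.2Δ_oct = -1.2 × 167 = -200 kJ/mol.
In a tetrahedral site the filling is e^2 t2^1: CFSE(tet) = -0.8Δₜ = -0.8 × (4/9)(167) = -59 kJ/mol.
OSPE = CFSE(oct) − CFSE(tet) = -200 − (-59) = -141 kJ/mol.

-141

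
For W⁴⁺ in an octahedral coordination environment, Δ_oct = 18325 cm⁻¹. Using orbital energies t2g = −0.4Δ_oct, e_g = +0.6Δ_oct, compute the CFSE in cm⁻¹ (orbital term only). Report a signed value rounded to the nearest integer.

W sits in group 6; removing 4 electrons leaves W⁴⁺ with 6 − 4 = 2 d electrons.
Configuration: t2g^2 e_g^0.
CFSE(orbital) = 2×(-0.4Δ_oct) + 0×(0.6Δ_oct) = -0.8Δ_oct; with Δ_oct = 18325 cm⁻¹ that is -14660 cm⁻¹.

-14660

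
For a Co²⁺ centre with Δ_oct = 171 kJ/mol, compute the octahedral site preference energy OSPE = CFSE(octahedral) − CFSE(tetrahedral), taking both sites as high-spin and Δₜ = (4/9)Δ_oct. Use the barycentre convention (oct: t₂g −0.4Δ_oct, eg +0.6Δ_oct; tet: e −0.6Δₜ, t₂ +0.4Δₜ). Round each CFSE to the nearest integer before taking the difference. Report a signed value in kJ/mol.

-46

Co is in group 9, so Co²⁺ is d⁷ (9 − 2 = 7).
Octahedral high-spin t2g^5 e_g^2: CFSE = -0.8 × 171 = -137 kJ/mol.
Tetrahedral: e^4 t2^3, CFSE = 4(−0.6) + 3(+0.4) = -1.2Δₜ = -1.2 × (4/9) × 171 = -91 kJ/mol.
OSPE = -137 − (-91) = -46 kJ/mol.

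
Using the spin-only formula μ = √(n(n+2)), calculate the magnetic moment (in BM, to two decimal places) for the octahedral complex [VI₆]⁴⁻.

Each I⁻ contributes -1; 6 × (-1) = -6. With overall charge -4, V is in the +2 oxidation state.
Group 5 minus oxidation state +2 gives a d³ configuration for V²⁺.
Configuration: t₂g³ eg⁰ → 3 unpaired electrons.
μ(spin-only) = √[3(3+2)] = √15 ≈ 3.87 BM.

3.87 BM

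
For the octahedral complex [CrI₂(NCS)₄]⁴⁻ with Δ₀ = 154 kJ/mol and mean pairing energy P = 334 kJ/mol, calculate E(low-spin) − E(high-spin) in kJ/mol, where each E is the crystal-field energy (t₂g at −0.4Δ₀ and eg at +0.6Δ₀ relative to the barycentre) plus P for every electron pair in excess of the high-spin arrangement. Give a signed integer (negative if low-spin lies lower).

Ligand charges: 2×(-1) from I⁻ and 4×(-1) from NCS⁻ sum to -6; with overall charge -4, Cr is +2.
Cr²⁺: group 6, so d-count = 6 − 2 = 4.
High-spin: t₂g³ eg¹, CFSE = -0.6Δ₀ = -92 kJ/mol.
Low-spin t₂g⁴ eg⁰ gives -1.6Δ₀ = -246 kJ/mol, but forming 1 extra pair costs 1P = 334 kJ/mol, so E(LS) = -246 + 334 = 88 kJ/mol.
E(LS) − E(HS) = 88 − (-92) = 180 kJ/mol.

180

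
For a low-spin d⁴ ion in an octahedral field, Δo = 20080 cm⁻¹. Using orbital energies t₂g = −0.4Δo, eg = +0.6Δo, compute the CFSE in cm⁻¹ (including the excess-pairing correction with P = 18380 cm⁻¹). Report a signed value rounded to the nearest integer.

Configuration: t₂g⁴ eg⁰.
The orbital stabilization is -1.6Δo = -1.6 × 20080 = -32128 cm⁻¹.
High-spin d⁴ would be t₂g³ eg¹ with 0 pairs; low-spin has 1, so 1 excess pair costs +1P = +18380 cm⁻¹.
Combining: -32128 + 18380 = -13748 cm⁻¹.

-13748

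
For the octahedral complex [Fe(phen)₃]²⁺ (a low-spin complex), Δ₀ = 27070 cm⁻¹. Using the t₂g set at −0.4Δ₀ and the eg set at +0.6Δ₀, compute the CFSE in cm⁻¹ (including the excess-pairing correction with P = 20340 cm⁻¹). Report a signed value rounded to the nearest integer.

phen is neutral, so the +2 overall charge sits on Fe: oxidation state +2.
Group 8 minus oxidation state +2 gives a d⁶ configuration for Fe²⁺.
Configuration: t₂g⁶ eg⁰.
The orbital stabilization is -2.4Δ₀ = -2.4 × 27070 = -64968 cm⁻¹.
Relative to high-spin t₂g⁴ eg² (1 paired), the low-spin configuration has 2 additional pairs, contributing +2 × 20340 = +40680 cm⁻¹.
Net CFSE = -64968 + 40680 = -24288 cm⁻¹.

-24288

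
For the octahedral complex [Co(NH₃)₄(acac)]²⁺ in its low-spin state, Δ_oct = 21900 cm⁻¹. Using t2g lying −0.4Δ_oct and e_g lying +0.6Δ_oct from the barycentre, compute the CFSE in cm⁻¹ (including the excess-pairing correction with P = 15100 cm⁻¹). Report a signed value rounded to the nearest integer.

Ligand charges: 4×(+0) from NH₃ and 1×(-1) from acac⁻ sum to -1; with overall charge +2, Co is +3.
Co is in group 9, so Co³⁺ is d⁶ (9 − 3 = 6).
Electron filling gives t2g^6 e_g^0.
The orbital stabilization is -2.4Δ_oct = -2.4 × 21900 = -52560 cm⁻¹.
Pairing penalty: 3 pairs vs 1 in the high-spin reference → 2 extra × P = 30200 cm⁻¹.
Net CFSE = -52560 + 30200 = -22360 cm⁻¹.

-22360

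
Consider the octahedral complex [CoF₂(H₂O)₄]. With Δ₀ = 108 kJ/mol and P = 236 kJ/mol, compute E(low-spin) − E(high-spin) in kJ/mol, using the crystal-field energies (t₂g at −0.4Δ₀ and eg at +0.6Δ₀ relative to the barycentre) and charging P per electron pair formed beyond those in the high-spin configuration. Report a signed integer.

Ligand charges: 2×(-1) from F⁻ and 4×(+0) from H₂O sum to -2; with overall charge +0, Co is +2.
Group 9 minus oxidation state +2 gives a d⁷ configuration for Co²⁺.
High-spin d⁷ fills as t₂g⁵ eg² with CFSE 5(−0.4) + 2(+0.6) = -0.8Δ₀ = -86 kJ/mol.
Low-spin t₂g⁶ eg¹ gives -1.8Δ₀ = -194 kJ/mol, but forming 1 extra pair costs 1P = 236 kJ/mol, so E(LS) = -194 + 236 = 42 kJ/mol.
The difference is 42 − (-86) = 128 kJ/mol, so high-spin lies lower.

128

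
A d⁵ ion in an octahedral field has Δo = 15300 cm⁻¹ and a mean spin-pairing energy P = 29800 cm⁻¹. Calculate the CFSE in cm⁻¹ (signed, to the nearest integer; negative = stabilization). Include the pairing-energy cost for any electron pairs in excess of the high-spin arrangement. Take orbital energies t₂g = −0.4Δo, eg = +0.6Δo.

Here Δo < P (15300 < 29800), so the high-spin state is favoured.
That gives t₂g³ eg².
Orbital CFSE = 0.0Δo = 0.0 × 15300 = 0 cm⁻¹.
High-spin has no excess pairs, so no pairing correction applies.

0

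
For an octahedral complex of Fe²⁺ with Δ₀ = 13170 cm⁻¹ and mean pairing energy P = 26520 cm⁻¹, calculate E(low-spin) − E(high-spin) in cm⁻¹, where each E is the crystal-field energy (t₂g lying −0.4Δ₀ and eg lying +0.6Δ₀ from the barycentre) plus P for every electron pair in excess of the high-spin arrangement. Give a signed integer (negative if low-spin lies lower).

26700

Group 8 minus oxidation state +2 gives a d⁶ configuration for Fe²⁺.
In the high-spin limit (t₂g⁴ eg²) the orbital term is -0.4Δ₀ = -5268 cm⁻¹, with no excess pairing.
For low-spin the configuration is t₂g⁶ eg⁰: orbital energy -2.4 × 13170 = -31608 cm⁻¹, and 2 additional pairs relative to high-spin add 53040 cm⁻¹, giving 21432 cm⁻¹.
Thus E(LS) − E(HS) = 26700 cm⁻¹.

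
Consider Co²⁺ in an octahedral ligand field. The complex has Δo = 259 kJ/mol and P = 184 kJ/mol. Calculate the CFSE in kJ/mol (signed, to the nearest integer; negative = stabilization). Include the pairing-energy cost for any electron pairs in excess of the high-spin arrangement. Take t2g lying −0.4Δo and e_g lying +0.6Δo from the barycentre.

Co sits in group 9; removing 2 electrons leaves Co²⁺ with 9 − 2 = 7 d electrons.
Since Δo = 259 kJ/mol > P = 184 kJ/mol, the complex adopts the low-spin configuration.
Configuration: t2g^6 e_g^1.
Orbital CFSE = -1.8Δo = -1.8 × 259 = -466 kJ/mol.
Excess pairs vs high-spin: 3 − 2 = 1; pairing cost = +184 kJ/mol.
Net CFSE = -466 + 184 = -282 kJ/mol.

-282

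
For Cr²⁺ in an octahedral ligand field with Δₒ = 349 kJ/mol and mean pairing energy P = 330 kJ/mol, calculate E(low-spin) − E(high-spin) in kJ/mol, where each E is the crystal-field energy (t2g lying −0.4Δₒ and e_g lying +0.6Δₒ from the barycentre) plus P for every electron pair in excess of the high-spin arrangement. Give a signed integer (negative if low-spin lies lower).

-19

Cr is in group 6, so Cr²⁺ is d⁴ (6 − 2 = 4).
High-spin d⁴ fills as t2g^3 e_g^1 with CFSE 3(−0.4) + 1(+0.6) = -0.6Δₒ = -209 kJ/mol.
For low-spin the configuration is t2g^4 e_g^0: orbital energy -1.6 × 349 = -558 kJ/mol, and 1 additional pair relative to high-spin adds 330 kJ/mol, giving -228 kJ/mol.
Thus E(LS) − E(HS) = -19 kJ/mol.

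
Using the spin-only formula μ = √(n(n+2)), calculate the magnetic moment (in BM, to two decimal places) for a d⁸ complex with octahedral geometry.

For octahedral d⁸ the high- and low-spin configurations coincide.
Configuration: t2g^6 e_g^2 → 2 unpaired electrons.
μ(spin-only) = √[2(2+2)] = √8 ≈ 2.83 BM.

2.83 BM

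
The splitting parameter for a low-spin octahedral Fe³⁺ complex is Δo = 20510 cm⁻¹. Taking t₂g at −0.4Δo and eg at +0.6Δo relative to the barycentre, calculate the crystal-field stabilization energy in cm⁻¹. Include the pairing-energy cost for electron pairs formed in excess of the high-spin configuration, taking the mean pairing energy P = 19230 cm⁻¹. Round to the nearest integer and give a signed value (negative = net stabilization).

Group 8 minus oxidation state +3 gives a d⁵ configuration for Fe³⁺.
Configuration: t₂g⁵ eg⁰.
The orbital stabilization is -2.0Δo = -2.0 × 20510 = -41020 cm⁻¹.
High-spin d⁵ would be t₂g³ eg² with 0 pairs; low-spin has 2, so 2 excess pairs cost +2P = +38460 cm⁻¹.
Overall CFSE = -41020 + 38460 = -2560 cm⁻¹.

-2560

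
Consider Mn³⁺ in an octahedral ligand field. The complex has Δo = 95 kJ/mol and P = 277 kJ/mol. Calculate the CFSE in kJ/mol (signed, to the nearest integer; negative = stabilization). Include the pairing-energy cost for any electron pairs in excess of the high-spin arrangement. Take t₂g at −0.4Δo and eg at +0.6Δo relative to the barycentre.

-57

Mn³⁺: group 7, so d-count = 7 − 3 = 4.
Since Δo = 95 kJ/mol < P = 277 kJ/mol, the complex adopts the high-spin configuration.
Filling d⁴ accordingly: t₂g³ eg¹.
Orbital CFSE = -0.6Δo = -0.6 × 95 = -57 kJ/mol.
High-spin has no excess pairs, so no pairing correction applies.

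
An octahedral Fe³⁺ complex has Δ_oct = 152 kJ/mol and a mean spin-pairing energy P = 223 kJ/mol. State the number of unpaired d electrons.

5

Fe is in group 8, so Fe³⁺ is d⁵ (8 − 3 = 5).
Since Δ_oct = 152 kJ/mol < P = 223 kJ/mol, the complex adopts the high-spin configuration.
Configuration: t₂g³ eg².
Unpaired electrons: 5.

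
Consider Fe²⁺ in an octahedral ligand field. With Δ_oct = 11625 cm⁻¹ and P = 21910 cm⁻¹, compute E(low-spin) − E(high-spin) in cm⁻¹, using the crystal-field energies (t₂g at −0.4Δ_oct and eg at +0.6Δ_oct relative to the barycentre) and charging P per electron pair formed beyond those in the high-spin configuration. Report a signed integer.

20570

Fe sits in group 8; removing 2 electrons leaves Fe²⁺ with 8 − 2 = 6 d electrons.
In the high-spin limit (t₂g⁴ eg²) the orbital term is -0.4Δ_oct = -4650 cm⁻¹, with no excess pairing.
For low-spin the configuration is t₂g⁶ eg⁰: orbital energy -2.4 × 11625 = -27900 cm⁻¹, and 2 additional pairs relative to high-spin add 43820 cm⁻¹, giving 15920 cm⁻¹.
The difference is 15920 − (-4650) = 20570 cm⁻¹, so high-spin lies lower.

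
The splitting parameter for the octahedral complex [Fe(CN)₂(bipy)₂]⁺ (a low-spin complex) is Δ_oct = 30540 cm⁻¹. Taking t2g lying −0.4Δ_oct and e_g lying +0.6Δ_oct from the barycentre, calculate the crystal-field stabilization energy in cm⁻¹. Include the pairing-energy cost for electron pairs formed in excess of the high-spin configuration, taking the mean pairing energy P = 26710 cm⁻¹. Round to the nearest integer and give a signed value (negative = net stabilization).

Ligand charges: 2×(-1) from CN⁻ and 2×(+0) from bipy sum to -2; with overall charge +1, Fe is +3.
Group 8 minus oxidation state +3 gives a d⁵ configuration for Fe³⁺.
Configuration: t2g^5 e_g^0.
CFSE(orbital) = 5×(-0.4Δ_oct) + 0×(0.6Δ_oct) = -2.0Δ_oct; with Δ_oct = 30540 cm⁻¹ that is -61080 cm⁻¹.
Relative to high-spin t2g^3 e_g^2 (0 paired), the low-spin configuration has 2 additional pairs, contributing +2 × 26710 = +53420 cm⁻¹.
Net CFSE = -61080 + 53420 = -7660 cm⁻¹.

-7660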